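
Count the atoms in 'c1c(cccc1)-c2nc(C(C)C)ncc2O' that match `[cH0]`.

4

The query [cH0] means: aromatic carbon with no attached hydrogen (substituted or ring-fusion).
Check the 16 heavy atoms by environment: 2× n (aromatic, H0) → no; 4× c (aromatic, H0) → match; 6× c (aromatic, H1) → no; 1× C (H1) → no; 2× C (H3) → no; 1× O (H1) → no.
That gives 4 matching atoms.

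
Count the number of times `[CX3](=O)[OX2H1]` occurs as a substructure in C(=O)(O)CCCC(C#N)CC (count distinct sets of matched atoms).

[CX3](=O)[OX2H1] is the SMARTS for a carboxylic acid: an sp2 carbon double-bonded to O and single-bonded to an -OH oxygen.
Exactly one fragment in the molecule meets all constraints, giving 1 match.

1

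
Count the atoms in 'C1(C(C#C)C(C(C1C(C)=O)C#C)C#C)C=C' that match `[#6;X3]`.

Check the 16 heavy atoms by environment: 6× C (X4) → no; 3× C (X3) → match; 1× O (X1) → no; 6× C (X2) → no.
That gives 3 matching atoms.

3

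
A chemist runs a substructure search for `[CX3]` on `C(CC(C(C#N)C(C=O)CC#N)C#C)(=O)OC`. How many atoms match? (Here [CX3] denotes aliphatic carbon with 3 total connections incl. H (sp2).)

2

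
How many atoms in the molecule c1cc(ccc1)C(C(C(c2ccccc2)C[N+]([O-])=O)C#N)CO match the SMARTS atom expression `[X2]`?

2

The query [X2] means: any atom with exactly two total connections (bonds + H).
Check the 23 heavy atoms by environment: 5× C (X4) → no; 1× N (charge +1, X3) → no; 1× O (charge -1, X1) → no; 1× O (X1) → no; 12× c (aromatic, X3) → no; 1× O (X2) → match; 1× C (X2) → match; 1× N (X1) → no.
Summing the matching environments: 1 + 1 = 2 matching atoms.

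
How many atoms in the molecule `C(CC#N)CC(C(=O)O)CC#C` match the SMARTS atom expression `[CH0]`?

Check the 12 heavy atoms by environment: 4× C (H2) → no; 2× C (H1) → no; 3× C (H0) → match; 1× O (H0) → no; 1× O (H1) → no; 1× N (H0) → no.
That gives 3 matching atoms.

3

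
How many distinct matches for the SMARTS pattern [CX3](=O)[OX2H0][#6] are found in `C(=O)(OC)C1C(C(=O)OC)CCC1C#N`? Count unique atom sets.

2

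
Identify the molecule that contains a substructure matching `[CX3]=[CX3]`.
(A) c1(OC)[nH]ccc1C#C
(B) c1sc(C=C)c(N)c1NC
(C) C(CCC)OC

[CX3]=[CX3] describes a non-aromatic C=C double bond between two sp2 carbons (an alkene).
(A) has an ethynyl group (-C#CH) but the C-C bond is a triple bond, not a double bond.
(B) contains a vinyl group (-CH=CH2), which satisfies every atom and bond constraint.
(C) has an ethyl group (-CH2CH3) but its C-C bond is a single bond between CX4 carbons, not CX3=CX3.
So the answer is (B).

B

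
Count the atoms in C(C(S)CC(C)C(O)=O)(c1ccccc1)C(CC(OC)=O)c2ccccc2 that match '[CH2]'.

The query [CH2] means: aliphatic carbon with exactly two hydrogens.
Check the 27 heavy atoms by environment: 2× C (H3) → no; 4× C (H1) → no; 2× C (H2) → match; 2× C (H0) → no; 3× O (H0) → no; 1× O (H1) → no; 2× c (aromatic, H0) → no; 10× c (aromatic, H1) → no; 1× S (H1) → no.
That gives 2 matching atoms.

2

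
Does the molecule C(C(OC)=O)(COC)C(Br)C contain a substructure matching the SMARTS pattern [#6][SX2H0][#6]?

The pattern [#6][SX2H0][#6] describes an aliphatic sulfur bridging two carbons with no H on the sulfur — a thioether.
The closest candidate here is a methoxy ether (-OCH3), but the bridging atom is O, not S. No other fragment satisfies the full query, so there is no match.

No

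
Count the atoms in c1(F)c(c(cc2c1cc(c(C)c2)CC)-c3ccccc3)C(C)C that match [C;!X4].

Check the 23 heavy atoms by environment: 16× c (aromatic, X3) → no; 1× F (X1) → no; 6× C (X4) → no.
No environment satisfies the query, so 0 matching atoms.

0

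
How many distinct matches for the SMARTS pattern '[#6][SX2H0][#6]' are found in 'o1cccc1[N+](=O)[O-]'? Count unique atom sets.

[#6][SX2H0][#6] is the SMARTS for a thioether: an aliphatic sulfur bridging two carbons with no H on the sulfur.
No fragment in the molecule satisfies every constraint, giving 0 matches.

0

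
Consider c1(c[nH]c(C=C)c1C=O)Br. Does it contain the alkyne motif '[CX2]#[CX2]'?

No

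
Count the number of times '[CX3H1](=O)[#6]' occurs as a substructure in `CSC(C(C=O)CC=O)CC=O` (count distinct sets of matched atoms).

3

[CX3H1](=O)[#6] is the SMARTS for an aldehyde: an sp2 carbon with one H, double-bonded to O and single-bonded to carbon.
The molecule carries 3 separate instances of an aldehyde (-CHO) meeting every constraint; each maps to a distinct set of atoms, giving 3 matches.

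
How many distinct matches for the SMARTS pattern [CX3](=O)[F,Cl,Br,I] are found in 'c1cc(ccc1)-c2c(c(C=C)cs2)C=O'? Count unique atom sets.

[CX3](=O)[F,Cl,Br,I] is the SMARTS for an acyl halide: a carbonyl carbon bonded to a halogen.
No fragment in the molecule satisfies every constraint, giving 0 matches.

0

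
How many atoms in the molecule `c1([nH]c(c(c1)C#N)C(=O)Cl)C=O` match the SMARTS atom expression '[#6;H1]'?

The query [#6;H1] means: any carbon bearing exactly one hydrogen.
Check the 12 heavy atoms by environment: 1× n (aromatic, H1) → no; 3× c (aromatic, H0) → no; 1× c (aromatic, H1) → match; 2× C (H0) → no; 2× O (H0) → no; 1× Cl (H0) → no; 1× N (H0) → no; 1× C (H1) → match.
Summing the matching environments: 1 + 1 = 2 matching atoms.

2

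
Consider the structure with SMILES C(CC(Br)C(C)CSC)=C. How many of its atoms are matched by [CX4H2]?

2

Check the 10 heavy atoms by environment: 2× C (H2, X4) → match; 2× C (H1, X4) → no; 1× Br (H0, X1) → no; 1× C (H1, X3) → no; 1× C (H2, X3) → no; 2× C (H3, X4) → no; 1× S (H0, X2) → no.
That gives 2 matching atoms.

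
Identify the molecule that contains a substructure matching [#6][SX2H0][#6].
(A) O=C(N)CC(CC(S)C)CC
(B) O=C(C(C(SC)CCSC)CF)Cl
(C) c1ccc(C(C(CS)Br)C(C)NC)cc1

B

[#6][SX2H0][#6] describes an aliphatic sulfur bridging two carbons with no H on the sulfur (a thioether).
(A) has a thiol (-SH) but the sulfur has H1, not H0 bridging two carbons.
(B) contains a methylthio ether (-SCH3), which satisfies every atom and bond constraint.
(C) has a thiol (-SH) but the sulfur has H1, not H0 bridging two carbons.
So the answer is (B).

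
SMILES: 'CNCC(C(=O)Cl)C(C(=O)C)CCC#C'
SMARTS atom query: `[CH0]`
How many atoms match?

Check the 15 heavy atoms by environment: 3× C (H2) → no; 3× C (H1) → no; 1× N (H1) → no; 2× C (H3) → no; 3× C (H0) → match; 2× O (H0) → no; 1× Cl (H0) → no.
That gives 3 matching atoms.

3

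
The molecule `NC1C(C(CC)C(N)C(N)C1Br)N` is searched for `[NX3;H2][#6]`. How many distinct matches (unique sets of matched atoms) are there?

[NX3;H2][#6] is the SMARTS for a primary amine: a trivalent nitrogen with two H attached to carbon.
The molecule carries 4 separate instances of a primary amino group (-NH2) meeting every constraint; each maps to a distinct set of atoms, giving 4 matches.

4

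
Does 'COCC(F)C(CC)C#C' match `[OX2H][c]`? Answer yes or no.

The pattern [OX2H][c] describes a hydroxyl oxygen attached to an aromatic carbon — a phenol.
The closest candidate here is a methoxy ether (-OCH3), but the oxygen has H0, not H1. No other fragment satisfies the full query, so there is no match.

No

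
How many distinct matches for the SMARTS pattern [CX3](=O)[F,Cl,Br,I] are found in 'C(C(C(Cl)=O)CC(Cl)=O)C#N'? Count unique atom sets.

2

[CX3](=O)[F,Cl,Br,I] is the SMARTS for an acyl halide: a carbonyl carbon bonded to a halogen.
The molecule carries 2 separate instances of an acyl chloride (-C(=O)Cl) meeting every constraint; each maps to a distinct set of atoms, giving 2 matches.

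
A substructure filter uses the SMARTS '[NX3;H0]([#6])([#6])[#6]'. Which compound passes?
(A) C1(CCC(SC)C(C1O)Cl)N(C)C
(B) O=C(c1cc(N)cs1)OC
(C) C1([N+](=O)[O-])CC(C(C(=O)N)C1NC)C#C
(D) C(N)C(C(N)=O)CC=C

A

[NX3;H0]([#6])([#6])[#6] describes a trivalent nitrogen with no H, bonded to three carbons (a tertiary amine).
(A) contains a dimethylamino group (-N(CH3)2), which satisfies every atom and bond constraint.
(B) has a primary amino group (-NH2) but the nitrogen has H2, not H0 with three carbons.
(C) has a primary amide (-C(=O)NH2) but the amide nitrogen has H2 and only one carbon neighbour.
(D) has a primary amino group (-NH2) but the nitrogen has H2, not H0 with three carbons.
So the answer is (A).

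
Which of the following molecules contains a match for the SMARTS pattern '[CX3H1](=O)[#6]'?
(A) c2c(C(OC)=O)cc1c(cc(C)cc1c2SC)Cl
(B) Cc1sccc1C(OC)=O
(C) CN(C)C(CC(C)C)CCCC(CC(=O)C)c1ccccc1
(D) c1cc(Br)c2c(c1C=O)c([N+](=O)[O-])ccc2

D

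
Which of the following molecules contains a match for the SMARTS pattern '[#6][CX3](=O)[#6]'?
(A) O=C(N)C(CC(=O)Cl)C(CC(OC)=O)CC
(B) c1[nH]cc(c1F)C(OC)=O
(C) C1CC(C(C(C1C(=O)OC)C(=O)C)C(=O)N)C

C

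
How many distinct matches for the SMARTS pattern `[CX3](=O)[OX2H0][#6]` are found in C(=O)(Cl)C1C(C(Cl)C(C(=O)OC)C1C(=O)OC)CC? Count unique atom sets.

[CX3](=O)[OX2H0][#6] is the SMARTS for an ester: a carbonyl carbon bonded to an oxygen that is itself bonded to carbon (no H on that O).
The molecule carries 2 separate instances of a methyl-ester group (-C(=O)OCH3) meeting every constraint; each maps to a distinct set of atoms, giving 2 matches.

2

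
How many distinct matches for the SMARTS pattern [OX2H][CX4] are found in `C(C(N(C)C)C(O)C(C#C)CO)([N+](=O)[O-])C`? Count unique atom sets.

[OX2H][CX4] is the SMARTS for an aliphatic alcohol: a hydroxyl oxygen bound to an sp3 (X4) carbon.
The molecule carries 2 separate instances of a hydroxyl group (-OH) meeting every constraint; each maps to a distinct set of atoms, giving 2 matches.

2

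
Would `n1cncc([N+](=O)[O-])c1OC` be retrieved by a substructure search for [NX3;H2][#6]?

No

The pattern [NX3;H2][#6] describes a trivalent nitrogen with two H attached to carbon — a primary amine.
The closest candidate here is a nitro group (-[N+](=O)[O-]), but the nitrogen is [N+] with no H, not NX3H2. No other fragment satisfies the full query, so there is no match.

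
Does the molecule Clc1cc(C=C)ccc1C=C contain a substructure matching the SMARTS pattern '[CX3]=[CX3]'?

The pattern [CX3]=[CX3] describes a non-aromatic C=C double bond between two sp2 carbons — an alkene.
The molecule carries a vinyl group (-CH=CH2), whose atoms satisfy every constraint of the query, so the pattern matches.

Yes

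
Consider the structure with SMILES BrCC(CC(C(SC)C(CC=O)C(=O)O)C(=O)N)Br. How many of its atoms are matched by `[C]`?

11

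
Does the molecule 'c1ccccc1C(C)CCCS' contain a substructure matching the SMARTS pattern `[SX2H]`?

Yes

The pattern [SX2H] describes an aliphatic sulfur with two connections, one being H — a thiol.
The molecule carries a thiol (-SH), whose atoms satisfy every constraint of the query, so the pattern matches.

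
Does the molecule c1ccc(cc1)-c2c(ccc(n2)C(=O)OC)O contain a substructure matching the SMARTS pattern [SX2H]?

No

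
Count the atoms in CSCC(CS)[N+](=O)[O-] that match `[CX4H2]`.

2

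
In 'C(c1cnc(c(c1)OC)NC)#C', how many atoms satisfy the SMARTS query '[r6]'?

6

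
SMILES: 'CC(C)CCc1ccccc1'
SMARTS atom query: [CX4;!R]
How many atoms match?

5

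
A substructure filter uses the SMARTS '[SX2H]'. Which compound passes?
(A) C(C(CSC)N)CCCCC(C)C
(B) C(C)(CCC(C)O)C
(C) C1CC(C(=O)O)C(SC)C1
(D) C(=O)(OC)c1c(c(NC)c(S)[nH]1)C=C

D

[SX2H] describes an aliphatic sulfur with two connections, one being H (a thiol).
(A) has a methylthio ether (-SCH3) but the sulfur has H0 (bonded to two carbons), not H1.
(B) has a hydroxyl group (-OH) but it is an -OH, not an -SH.
(C) has a methylthio ether (-SCH3) but the sulfur has H0 (bonded to two carbons), not H1.
(D) contains a thiol (-SH), which satisfies every atom and bond constraint.
So the answer is (D).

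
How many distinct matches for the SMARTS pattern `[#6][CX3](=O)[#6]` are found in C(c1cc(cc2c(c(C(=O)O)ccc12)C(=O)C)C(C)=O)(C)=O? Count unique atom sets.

[#6][CX3](=O)[#6] is the SMARTS for a ketone: a carbonyl carbon (no H) flanked by two carbons.
The molecule carries 3 separate instances of an acetyl/ketone group (-C(=O)CH3) meeting every constraint; each maps to a distinct set of atoms, giving 3 matches.

3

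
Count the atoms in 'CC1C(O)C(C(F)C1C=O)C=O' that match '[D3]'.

5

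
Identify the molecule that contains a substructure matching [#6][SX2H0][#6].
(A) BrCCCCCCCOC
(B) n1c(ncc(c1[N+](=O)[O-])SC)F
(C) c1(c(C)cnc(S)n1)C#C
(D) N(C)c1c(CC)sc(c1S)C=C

[#6][SX2H0][#6] describes an aliphatic sulfur bridging two carbons with no H on the sulfur (a thioether).
(A) has a methoxy ether (-OCH3) but the bridging atom is O, not S.
(B) contains a methylthio ether (-SCH3), which satisfies every atom and bond constraint.
(C) has a thiol (-SH) but the sulfur has H1, not H0 bridging two carbons.
(D) has a thiol (-SH) but the sulfur has H1, not H0 bridging two carbons.
So the answer is (B).

B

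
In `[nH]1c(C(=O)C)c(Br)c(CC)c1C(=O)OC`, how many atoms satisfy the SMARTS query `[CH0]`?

2

The query [CH0] means: aliphatic carbon with no attached hydrogen.
Check the 15 heavy atoms by environment: 1× n (aromatic, H1) → no; 4× c (aromatic, H0) → no; 1× Br (H0) → no; 2× C (H0) → match; 3× O (H0) → no; 3× C (H3) → no; 1× C (H2) → no.
That gives 2 matching atoms.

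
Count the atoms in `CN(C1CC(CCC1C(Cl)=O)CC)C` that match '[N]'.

1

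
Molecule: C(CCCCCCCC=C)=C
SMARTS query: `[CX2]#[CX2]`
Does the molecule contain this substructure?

No

The pattern [CX2]#[CX2] describes a carbon-carbon triple bond — an alkyne.
The closest candidate here is a vinyl group (-CH=CH2), but the C=C is a double bond; both carbons are CX3, not CX2. No other fragment satisfies the full query, so there is no match.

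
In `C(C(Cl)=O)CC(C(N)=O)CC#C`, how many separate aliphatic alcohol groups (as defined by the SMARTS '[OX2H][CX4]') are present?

[OX2H][CX4] is the SMARTS for an aliphatic alcohol: a hydroxyl oxygen bound to an sp3 (X4) carbon.
No fragment in the molecule satisfies every constraint, giving 0 matches.

0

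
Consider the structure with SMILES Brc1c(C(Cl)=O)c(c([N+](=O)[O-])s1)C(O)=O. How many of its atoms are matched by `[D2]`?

1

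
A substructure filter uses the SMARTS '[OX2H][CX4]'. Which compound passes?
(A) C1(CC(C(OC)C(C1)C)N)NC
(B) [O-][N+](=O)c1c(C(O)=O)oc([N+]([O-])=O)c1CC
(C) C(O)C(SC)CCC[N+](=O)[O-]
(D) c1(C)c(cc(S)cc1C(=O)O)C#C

C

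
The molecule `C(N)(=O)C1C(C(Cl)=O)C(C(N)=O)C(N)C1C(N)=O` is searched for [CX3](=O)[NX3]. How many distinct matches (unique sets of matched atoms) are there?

3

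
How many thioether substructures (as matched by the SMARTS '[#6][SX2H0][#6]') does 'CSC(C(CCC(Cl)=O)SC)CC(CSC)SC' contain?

[#6][SX2H0][#6] is the SMARTS for a thioether: an aliphatic sulfur bridging two carbons with no H on the sulfur.
The molecule carries 4 separate instances of a methylthio ether (-SCH3) meeting every constraint; each maps to a distinct set of atoms, giving 4 matches.

4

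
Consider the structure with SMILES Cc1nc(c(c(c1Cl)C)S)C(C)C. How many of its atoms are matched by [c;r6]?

5

The query [c;r6] means: aromatic carbon that belongs to a six-membered ring.
Check the 13 heavy atoms by environment: 1× n (aromatic, in 6-ring) → no; 5× c (aromatic, in 6-ring) → match; 1× Cl (acyclic) → no; 5× C (acyclic) → no; 1× S (acyclic) → no.
That gives 5 matching atoms.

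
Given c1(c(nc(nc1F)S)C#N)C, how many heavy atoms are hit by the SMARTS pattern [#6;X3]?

4

Check the 11 heavy atoms by environment: 2× n (aromatic, X2) → no; 4× c (aromatic, X3) → match; 1× C (X2) → no; 1× N (X1) → no; 1× S (X2) → no; 1× C (X4) → no; 1× F (X1) → no.
That gives 4 matching atoms.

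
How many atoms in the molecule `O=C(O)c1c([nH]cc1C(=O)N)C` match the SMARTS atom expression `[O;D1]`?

3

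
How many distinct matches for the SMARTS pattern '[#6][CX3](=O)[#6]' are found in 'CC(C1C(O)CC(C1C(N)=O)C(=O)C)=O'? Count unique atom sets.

2

[#6][CX3](=O)[#6] is the SMARTS for a ketone: a carbonyl carbon (no H) flanked by two carbons.
The molecule carries 2 separate instances of an acetyl/ketone group (-C(=O)CH3) meeting every constraint; each maps to a distinct set of atoms, giving 2 matches.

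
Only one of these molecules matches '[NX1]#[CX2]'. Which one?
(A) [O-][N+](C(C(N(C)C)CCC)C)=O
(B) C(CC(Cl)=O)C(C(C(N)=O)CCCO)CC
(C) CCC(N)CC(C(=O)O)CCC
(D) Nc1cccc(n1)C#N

[NX1]#[CX2] describes a nitrogen triple-bonded to a two-connected carbon (a nitrile).
(A) has a nitro group (-[N+](=O)[O-]) but there is no C#N triple bond.
(B) has a primary amide (-C(=O)NH2) but the nitrogen is NX3, not NX1.
(C) has a primary amino group (-NH2) but the nitrogen is NX3 (three connections), not NX1 triple-bonded.
(D) contains a nitrile (-C#N), which satisfies every atom and bond constraint.
So the answer is (D).

D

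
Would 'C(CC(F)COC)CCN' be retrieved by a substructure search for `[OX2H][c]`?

The pattern [OX2H][c] describes a hydroxyl oxygen attached to an aromatic carbon — a phenol.
The closest candidate here is a methoxy ether (-OCH3), but the oxygen has H0, not H1. No other fragment satisfies the full query, so there is no match.

No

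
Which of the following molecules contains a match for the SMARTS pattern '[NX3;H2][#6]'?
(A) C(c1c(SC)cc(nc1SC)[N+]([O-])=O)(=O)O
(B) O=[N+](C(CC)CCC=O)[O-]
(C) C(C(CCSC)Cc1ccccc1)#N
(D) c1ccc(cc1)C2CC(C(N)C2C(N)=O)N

[NX3;H2][#6] describes a trivalent nitrogen with two H attached to carbon (a primary amine).
(A) has a nitro group (-[N+](=O)[O-]) but the nitrogen is [N+] with no H, not NX3H2.
(B) has a nitro group (-[N+](=O)[O-]) but the nitrogen is [N+] with no H, not NX3H2.
(C) has a nitrile (-C#N) but the nitrogen is NX1 (triple-bonded), not NX3 with two H.
(D) contains a primary amino group (-NH2), which satisfies every atom and bond constraint.
So the answer is (D).

D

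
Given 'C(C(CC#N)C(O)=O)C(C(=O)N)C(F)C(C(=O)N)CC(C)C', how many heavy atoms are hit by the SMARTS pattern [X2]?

The query [X2] means: any atom with exactly two total connections (bonds + H).
Check the 22 heavy atoms by environment: 10× C (X4) → no; 1× C (X2) → match; 1× N (X1) → no; 1× F (X1) → no; 3× C (X3) → no; 3× O (X1) → no; 2× N (X3) → no; 1× O (X2) → match.
Summing the matching environments: 1 + 1 = 2 matching atoms.

2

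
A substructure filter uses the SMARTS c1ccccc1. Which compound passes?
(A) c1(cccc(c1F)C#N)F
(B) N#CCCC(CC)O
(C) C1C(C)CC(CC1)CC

A

c1ccccc1 describes six aromatic carbons in a ring (a benzene ring).
(A) contains the required atom environment, so the pattern matches.
(B) has a methyl group (-CH3) but no six-membered all-carbon aromatic ring is present.
(C) has a methyl group (-CH3) but no six-membered all-carbon aromatic ring is present.
So the answer is (A).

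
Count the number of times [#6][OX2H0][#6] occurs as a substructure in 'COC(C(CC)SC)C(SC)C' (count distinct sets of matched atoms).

1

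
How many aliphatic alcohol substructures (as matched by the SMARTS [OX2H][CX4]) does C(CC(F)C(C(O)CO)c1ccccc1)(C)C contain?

2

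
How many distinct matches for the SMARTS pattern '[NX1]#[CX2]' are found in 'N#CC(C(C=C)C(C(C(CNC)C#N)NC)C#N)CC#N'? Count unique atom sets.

4

[NX1]#[CX2] is the SMARTS for a nitrile: a nitrogen triple-bonded to a two-connected carbon.
The molecule carries 4 separate instances of a nitrile (-C#N) meeting every constraint; each maps to a distinct set of atoms, giving 4 matches.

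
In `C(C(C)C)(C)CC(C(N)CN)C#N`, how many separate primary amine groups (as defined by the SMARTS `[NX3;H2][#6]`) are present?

2

[NX3;H2][#6] is the SMARTS for a primary amine: a trivalent nitrogen with two H attached to carbon.
The molecule carries 2 separate instances of a primary amino group (-NH2) meeting every constraint; each maps to a distinct set of atoms, giving 2 matches.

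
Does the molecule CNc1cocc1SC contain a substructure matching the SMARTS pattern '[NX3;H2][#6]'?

No

The pattern [NX3;H2][#6] describes a trivalent nitrogen with two H attached to carbon — a primary amine.
The closest candidate here is an N-methylamino group (-NHCH3), but the nitrogen bears two carbons and only one H (H1), not H2. No other fragment satisfies the full query, so there is no match.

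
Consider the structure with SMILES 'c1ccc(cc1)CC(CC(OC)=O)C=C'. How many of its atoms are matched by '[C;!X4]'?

The query [C;!X4] means: aliphatic carbon that does not have four total connections.
Check the 15 heavy atoms by environment: 4× C (X4) → no; 3× C (X3) → match; 1× O (X1) → no; 1× O (X2) → no; 6× c (aromatic, X3) → no.
That gives 3 matching atoms.

3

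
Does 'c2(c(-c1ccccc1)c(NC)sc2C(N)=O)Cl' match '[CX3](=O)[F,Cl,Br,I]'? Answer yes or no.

No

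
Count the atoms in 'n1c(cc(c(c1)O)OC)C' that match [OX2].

2

Check the 10 heavy atoms by environment: 1× n (aromatic, X2) → no; 5× c (aromatic, X3) → no; 2× O (X2) → match; 2× C (X4) → no.
That gives 2 matching atoms.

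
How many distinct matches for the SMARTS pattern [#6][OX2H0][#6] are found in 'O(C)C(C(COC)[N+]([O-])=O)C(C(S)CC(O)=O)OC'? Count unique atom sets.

3

[#6][OX2H0][#6] is the SMARTS for an ether: an aliphatic oxygen bridging two carbons with no H on the oxygen.
The molecule carries 3 separate instances of a methoxy ether (-OCH3) meeting every constraint; each maps to a distinct set of atoms, giving 3 matches.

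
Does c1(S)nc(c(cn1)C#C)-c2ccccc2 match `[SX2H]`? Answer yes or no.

The pattern [SX2H] describes an aliphatic sulfur with two connections, one being H — a thiol.
The molecule carries a thiol (-SH), whose atoms satisfy every constraint of the query, so the pattern matches.

Yes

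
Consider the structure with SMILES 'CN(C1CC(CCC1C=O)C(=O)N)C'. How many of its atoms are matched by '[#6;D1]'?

The query [#6;D1] means: carbon bonded to exactly one heavy atom.
Check the 14 heavy atoms by environment: 4× C (D3) → no; 4× C (D2) → no; 2× O (D1) → no; 1× N (D1) → no; 1× N (D3) → no; 2× C (D1) → match.
That gives 2 matching atoms.

2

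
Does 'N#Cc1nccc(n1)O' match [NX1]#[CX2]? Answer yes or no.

The pattern [NX1]#[CX2] describes a nitrogen triple-bonded to a two-connected carbon — a nitrile.
The molecule carries a nitrile (-C#N), whose atoms satisfy every constraint of the query, so the pattern matches.

Yes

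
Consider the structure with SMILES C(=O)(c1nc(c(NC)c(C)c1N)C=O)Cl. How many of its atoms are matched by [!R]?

Check the 15 heavy atoms by environment: 1× n (aromatic, in 6-ring) → no; 5× c (aromatic, in 6-ring) → no; 2× N (acyclic) → match; 4× C (acyclic) → match; 2× O (acyclic) → match; 1× Cl (acyclic) → match.
Summing the matching environments: 2 + 4 + 2 + 1 = 9 matching atoms.

9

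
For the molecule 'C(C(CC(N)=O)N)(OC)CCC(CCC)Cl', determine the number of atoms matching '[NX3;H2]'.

The query [NX3;H2] means: aliphatic N with 3 total connections, two of them H — an -NH2 nitrogen (amine or amide).
Check the 16 heavy atoms by environment: 5× C (H2, X4) → no; 3× C (H1, X4) → no; 2× N (H2, X3) → match; 1× Cl (H0, X1) → no; 1× C (H0, X3) → no; 1× O (H0, X1) → no; 2× C (H3, X4) → no; 1× O (H0, X2) → no.
That gives 2 matching atoms.

2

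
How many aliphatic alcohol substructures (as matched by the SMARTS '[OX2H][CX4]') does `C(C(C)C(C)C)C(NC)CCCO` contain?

1

[OX2H][CX4] is the SMARTS for an aliphatic alcohol: a hydroxyl oxygen bound to an sp3 (X4) carbon.
Exactly one fragment in the molecule meets all constraints, giving 1 match.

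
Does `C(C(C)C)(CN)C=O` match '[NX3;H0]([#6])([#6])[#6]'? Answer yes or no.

The pattern [NX3;H0]([#6])([#6])[#6] describes a trivalent nitrogen with no H, bonded to three carbons — a tertiary amine.
The closest candidate here is a primary amino group (-NH2), but the nitrogen has H2, not H0 with three carbons. No other fragment satisfies the full query, so there is no match.

No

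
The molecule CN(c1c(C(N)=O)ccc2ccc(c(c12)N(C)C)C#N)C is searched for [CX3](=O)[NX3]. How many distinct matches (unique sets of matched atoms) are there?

1

[CX3](=O)[NX3] is the SMARTS for an amide: a carbonyl carbon bonded to a trivalent nitrogen.
Exactly one fragment in the molecule meets all constraints, giving 1 match.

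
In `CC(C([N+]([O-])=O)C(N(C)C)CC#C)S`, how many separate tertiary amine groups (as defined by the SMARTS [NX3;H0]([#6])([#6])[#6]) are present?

[NX3;H0]([#6])([#6])[#6] is the SMARTS for a tertiary amine: a trivalent nitrogen with no H, bonded to three carbons.
Exactly one fragment in the molecule meets all constraints, giving 1 match.

1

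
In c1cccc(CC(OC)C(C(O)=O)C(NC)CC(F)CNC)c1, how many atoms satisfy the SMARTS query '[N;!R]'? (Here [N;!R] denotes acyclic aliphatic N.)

Check the 23 heavy atoms by environment: 11× C (acyclic) → no; 3× O (acyclic) → no; 2× N (acyclic) → match; 6× c (aromatic, in 6-ring) → no; 1× F (acyclic) → no.
That gives 2 matching atoms.

2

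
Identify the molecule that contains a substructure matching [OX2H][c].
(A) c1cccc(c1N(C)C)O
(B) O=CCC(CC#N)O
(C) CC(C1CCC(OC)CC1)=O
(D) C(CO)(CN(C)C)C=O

[OX2H][c] describes a hydroxyl oxygen attached to an aromatic carbon (a phenol).
(A) contains a hydroxyl group (-OH), which satisfies every atom and bond constraint.
(B) has a hydroxyl group (-OH) but the -OH is on an aliphatic carbon, not an aromatic c.
(C) has a methoxy ether (-OCH3) but the oxygen has H0, not H1.
(D) has a hydroxyl group (-OH) but the -OH is on an aliphatic carbon, not an aromatic c.
So the answer is (A).

A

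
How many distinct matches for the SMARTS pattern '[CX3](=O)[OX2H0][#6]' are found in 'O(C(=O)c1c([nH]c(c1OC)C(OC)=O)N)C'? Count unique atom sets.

2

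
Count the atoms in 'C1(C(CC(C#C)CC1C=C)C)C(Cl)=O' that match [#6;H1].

Check the 14 heavy atoms by environment: 6× C (H1) → match; 3× C (H2) → no; 2× C (H0) → no; 1× O (H0) → no; 1× Cl (H0) → no; 1× C (H3) → no.
That gives 6 matching atoms.

6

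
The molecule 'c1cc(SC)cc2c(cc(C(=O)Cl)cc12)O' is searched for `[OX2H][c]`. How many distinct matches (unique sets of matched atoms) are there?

1

[OX2H][c] is the SMARTS for a phenol: a hydroxyl oxygen attached to an aromatic carbon.
Exactly one fragment in the molecule meets all constraints, giving 1 match.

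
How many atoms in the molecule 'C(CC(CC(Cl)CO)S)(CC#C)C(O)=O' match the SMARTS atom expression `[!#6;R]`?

Check the 15 heavy atoms by environment: 10× C (acyclic) → no; 3× O (acyclic) → no; 1× Cl (acyclic) → no; 1× S (acyclic) → no.
No environment satisfies the query, so 0 matching atoms.

0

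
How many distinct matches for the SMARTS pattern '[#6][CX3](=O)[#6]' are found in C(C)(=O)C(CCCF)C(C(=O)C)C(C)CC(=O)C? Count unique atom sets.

3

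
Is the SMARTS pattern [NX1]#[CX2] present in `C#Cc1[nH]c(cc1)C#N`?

Yes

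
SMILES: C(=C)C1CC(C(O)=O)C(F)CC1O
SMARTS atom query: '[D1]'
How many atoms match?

5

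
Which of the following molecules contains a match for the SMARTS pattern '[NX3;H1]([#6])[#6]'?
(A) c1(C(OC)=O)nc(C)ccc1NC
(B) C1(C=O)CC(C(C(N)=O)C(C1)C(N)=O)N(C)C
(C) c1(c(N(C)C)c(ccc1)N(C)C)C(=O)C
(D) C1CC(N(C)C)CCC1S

[NX3;H1]([#6])[#6] describes a trivalent nitrogen with one H, bonded to two carbons (a secondary amine).
(A) contains an N-methylamino group (-NHCH3), which satisfies every atom and bond constraint.
(B) has a dimethylamino group (-N(CH3)2) but the nitrogen has H0, not H1.
(C) has a dimethylamino group (-N(CH3)2) but the nitrogen has H0, not H1.
(D) has a dimethylamino group (-N(CH3)2) but the nitrogen has H0, not H1.
So the answer is (A).

A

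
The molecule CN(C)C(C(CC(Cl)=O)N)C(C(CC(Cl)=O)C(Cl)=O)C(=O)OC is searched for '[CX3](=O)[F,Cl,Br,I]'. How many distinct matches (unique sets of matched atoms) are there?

[CX3](=O)[F,Cl,Br,I] is the SMARTS for an acyl halide: a carbonyl carbon bonded to a halogen.
The molecule carries 3 separate instances of an acyl chloride (-C(=O)Cl) meeting every constraint; each maps to a distinct set of atoms, giving 3 matches.

3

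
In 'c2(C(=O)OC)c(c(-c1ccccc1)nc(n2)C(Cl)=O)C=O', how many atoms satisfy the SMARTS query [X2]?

Check the 21 heavy atoms by environment: 2× n (aromatic, X2) → match; 10× c (aromatic, X3) → no; 3× C (X3) → no; 3× O (X1) → no; 1× O (X2) → match; 1× C (X4) → no; 1× Cl (X1) → no.
Summing the matching environments: 2 + 1 = 3 matching atoms.

3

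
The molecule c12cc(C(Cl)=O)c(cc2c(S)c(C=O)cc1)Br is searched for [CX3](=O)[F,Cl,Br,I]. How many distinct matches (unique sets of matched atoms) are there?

[CX3](=O)[F,Cl,Br,I] is the SMARTS for an acyl halide: a carbonyl carbon bonded to a halogen.
Exactly one fragment in the molecule meets all constraints, giving 1 match.

1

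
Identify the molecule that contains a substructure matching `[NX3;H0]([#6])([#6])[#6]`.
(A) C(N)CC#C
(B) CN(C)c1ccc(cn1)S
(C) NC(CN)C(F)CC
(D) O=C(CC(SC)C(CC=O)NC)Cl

B

[NX3;H0]([#6])([#6])[#6] describes a trivalent nitrogen with no H, bonded to three carbons (a tertiary amine).
(A) has a primary amino group (-NH2) but the nitrogen has H2, not H0 with three carbons.
(B) contains a dimethylamino group (-N(CH3)2), which satisfies every atom and bond constraint.
(C) has a primary amino group (-NH2) but the nitrogen has H2, not H0 with three carbons.
(D) has an N-methylamino group (-NHCH3) but the nitrogen still has one H (H1), not H0.
So the answer is (B).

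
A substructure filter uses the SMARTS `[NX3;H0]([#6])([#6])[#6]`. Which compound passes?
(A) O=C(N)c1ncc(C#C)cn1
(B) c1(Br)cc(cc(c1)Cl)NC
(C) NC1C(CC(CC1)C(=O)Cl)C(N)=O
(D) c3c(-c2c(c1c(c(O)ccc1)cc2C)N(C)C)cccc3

D

[NX3;H0]([#6])([#6])[#6] describes a trivalent nitrogen with no H, bonded to three carbons (a tertiary amine).
(A) has a primary amide (-C(=O)NH2) but the amide nitrogen has H2 and only one carbon neighbour.
(B) has an N-methylamino group (-NHCH3) but the nitrogen still has one H (H1), not H0.
(C) has a primary amide (-C(=O)NH2) but the amide nitrogen has H2 and only one carbon neighbour.
(D) contains a dimethylamino group (-N(CH3)2), which satisfies every atom and bond constraint.
So the answer is (D).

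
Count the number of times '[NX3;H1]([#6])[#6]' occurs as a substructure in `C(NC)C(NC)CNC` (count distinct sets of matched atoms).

[NX3;H1]([#6])[#6] is the SMARTS for a secondary amine: a trivalent nitrogen with one H, bonded to two carbons.
The molecule carries 3 separate instances of an N-methylamino group (-NHCH3) meeting every constraint; each maps to a distinct set of atoms, giving 3 matches.

3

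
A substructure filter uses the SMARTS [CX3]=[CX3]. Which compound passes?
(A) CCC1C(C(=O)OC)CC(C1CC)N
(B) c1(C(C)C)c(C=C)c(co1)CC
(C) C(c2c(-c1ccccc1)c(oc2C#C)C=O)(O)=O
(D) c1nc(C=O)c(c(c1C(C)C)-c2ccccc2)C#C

B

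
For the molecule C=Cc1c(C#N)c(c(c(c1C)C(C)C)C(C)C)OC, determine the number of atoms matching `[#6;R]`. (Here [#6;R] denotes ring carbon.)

6

The query [#6;R] means: carbon that is part of a ring.
Check the 19 heavy atoms by environment: 6× c (aromatic, in 6-ring) → match; 11× C (acyclic) → no; 1× O (acyclic) → no; 1× N (acyclic) → no.
That gives 6 matching atoms.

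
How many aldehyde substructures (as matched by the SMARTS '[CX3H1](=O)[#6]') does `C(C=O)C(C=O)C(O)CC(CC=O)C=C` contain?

3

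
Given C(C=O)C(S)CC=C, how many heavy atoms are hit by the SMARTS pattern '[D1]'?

The query [D1] means: atom with exactly one heavy-atom neighbour (degree 1).
Check the 8 heavy atoms by environment: 4× C (D2) → no; 1× C (D3) → no; 1× S (D1) → match; 1× O (D1) → match; 1× C (D1) → match.
Summing the matching environments: 1 + 1 + 1 = 3 matching atoms.

3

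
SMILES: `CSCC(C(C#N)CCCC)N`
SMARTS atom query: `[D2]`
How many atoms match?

6

The query [D2] means: atom with exactly two heavy-atom neighbours.
Check the 12 heavy atoms by environment: 5× C (D2) → match; 2× C (D3) → no; 2× N (D1) → no; 1× S (D2) → match; 2× C (D1) → no.
Summing the matching environments: 5 + 1 = 6 matching atoms.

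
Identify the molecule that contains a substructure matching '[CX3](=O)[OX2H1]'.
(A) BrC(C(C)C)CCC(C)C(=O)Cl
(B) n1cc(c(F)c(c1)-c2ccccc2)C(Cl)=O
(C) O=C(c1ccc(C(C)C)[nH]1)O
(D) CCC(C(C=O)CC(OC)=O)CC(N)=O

C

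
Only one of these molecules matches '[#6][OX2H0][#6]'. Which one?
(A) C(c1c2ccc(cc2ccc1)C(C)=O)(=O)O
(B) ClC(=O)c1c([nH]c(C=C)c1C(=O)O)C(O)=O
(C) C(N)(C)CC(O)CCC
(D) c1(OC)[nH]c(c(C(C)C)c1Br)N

D

[#6][OX2H0][#6] describes an aliphatic oxygen bridging two carbons with no H on the oxygen (an ether).
(A) has a carboxylic acid group (-C(=O)OH) but the -OH oxygen has H1; the =O is OX1, not OX2.
(B) has a carboxylic acid group (-C(=O)OH) but the -OH oxygen has H1; the =O is OX1, not OX2.
(C) has a hydroxyl group (-OH) but the oxygen has H1, not H0 bridging two carbons.
(D) contains a methoxy ether (-OCH3), which satisfies every atom and bond constraint.
So the answer is (D).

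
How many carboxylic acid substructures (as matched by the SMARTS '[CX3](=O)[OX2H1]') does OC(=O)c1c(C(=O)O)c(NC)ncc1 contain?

2

[CX3](=O)[OX2H1] is the SMARTS for a carboxylic acid: an sp2 carbon double-bonded to O and single-bonded to an -OH oxygen.
The molecule carries 2 separate instances of a carboxylic acid group (-C(=O)OH) meeting every constraint; each maps to a distinct set of atoms, giving 2 matches.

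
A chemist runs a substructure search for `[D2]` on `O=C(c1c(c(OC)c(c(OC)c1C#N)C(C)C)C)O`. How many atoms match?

The query [D2] means: atom with exactly two heavy-atom neighbours.
Check the 19 heavy atoms by environment: 6× c (aromatic, D3) → no; 2× O (D2) → match; 5× C (D1) → no; 2× C (D3) → no; 2× O (D1) → no; 1× C (D2) → match; 1× N (D1) → no.
Summing the matching environments: 2 + 1 = 3 matching atoms.

3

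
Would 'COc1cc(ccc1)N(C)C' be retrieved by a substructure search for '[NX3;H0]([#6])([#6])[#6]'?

The pattern [NX3;H0]([#6])([#6])[#6] describes a trivalent nitrogen with no H, bonded to three carbons — a tertiary amine.
The molecule carries a dimethylamino group (-N(CH3)2), whose atoms satisfy every constraint of the query, so the pattern matches.

Yes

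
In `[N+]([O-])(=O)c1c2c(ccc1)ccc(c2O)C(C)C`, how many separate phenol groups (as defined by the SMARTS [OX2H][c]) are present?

1

[OX2H][c] is the SMARTS for a phenol: a hydroxyl oxygen attached to an aromatic carbon.
Exactly one fragment in the molecule meets all constraints, giving 1 match.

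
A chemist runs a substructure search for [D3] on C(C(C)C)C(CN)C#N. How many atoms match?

2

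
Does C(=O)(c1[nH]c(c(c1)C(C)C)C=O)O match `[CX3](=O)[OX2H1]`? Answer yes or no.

Yes

The pattern [CX3](=O)[OX2H1] describes an sp2 carbon double-bonded to O and single-bonded to an -OH oxygen — a carboxylic acid.
The molecule carries a carboxylic acid group (-C(=O)OH), whose atoms satisfy every constraint of the query, so the pattern matches.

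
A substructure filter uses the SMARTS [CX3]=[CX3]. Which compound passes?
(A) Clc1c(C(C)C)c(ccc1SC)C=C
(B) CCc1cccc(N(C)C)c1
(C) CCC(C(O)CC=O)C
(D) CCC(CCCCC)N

[CX3]=[CX3] describes a non-aromatic C=C double bond between two sp2 carbons (an alkene).
(A) contains a vinyl group (-CH=CH2), which satisfies every atom and bond constraint.
(B) has an ethyl group (-CH2CH3) but its C-C bond is a single bond between CX4 carbons, not CX3=CX3.
(C) has an ethyl group (-CH2CH3) but its C-C bond is a single bond between CX4 carbons, not CX3=CX3.
(D) has an ethyl group (-CH2CH3) but its C-C bond is a single bond between CX4 carbons, not CX3=CX3.
So the answer is (A).

A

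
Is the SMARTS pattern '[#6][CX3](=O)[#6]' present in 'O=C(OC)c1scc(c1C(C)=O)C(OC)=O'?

Yes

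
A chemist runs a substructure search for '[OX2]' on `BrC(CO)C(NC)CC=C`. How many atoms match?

1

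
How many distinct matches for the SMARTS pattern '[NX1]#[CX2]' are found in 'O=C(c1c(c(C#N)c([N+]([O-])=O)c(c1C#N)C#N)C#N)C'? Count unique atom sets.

4

[NX1]#[CX2] is the SMARTS for a nitrile: a nitrogen triple-bonded to a two-connected carbon.
The molecule carries 4 separate instances of a nitrile (-C#N) meeting every constraint; each maps to a distinct set of atoms, giving 4 matches.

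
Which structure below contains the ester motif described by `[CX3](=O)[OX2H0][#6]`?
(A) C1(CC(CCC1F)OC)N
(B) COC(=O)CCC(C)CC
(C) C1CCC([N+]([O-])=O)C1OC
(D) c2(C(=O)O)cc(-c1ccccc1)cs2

B

[CX3](=O)[OX2H0][#6] describes a carbonyl carbon bonded to an oxygen that is itself bonded to carbon (no H on that O) (an ester).
(A) has a methoxy ether (-OCH3) but the ether oxygen is not adjacent to a C=O carbon.
(B) contains a methyl-ester group (-C(=O)OCH3), which satisfies every atom and bond constraint.
(C) has a methoxy ether (-OCH3) but the ether oxygen is not adjacent to a C=O carbon.
(D) has a carboxylic acid group (-C(=O)OH) but the singly-bonded O carries H (OX2H1, not H0).
So the answer is (B).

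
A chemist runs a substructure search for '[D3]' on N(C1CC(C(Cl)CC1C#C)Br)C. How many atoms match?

4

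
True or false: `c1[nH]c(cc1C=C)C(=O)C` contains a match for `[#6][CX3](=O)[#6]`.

True

The pattern [#6][CX3](=O)[#6] describes a carbonyl carbon (no H) flanked by two carbons — a ketone.
The molecule carries an acetyl/ketone group (-C(=O)CH3), whose atoms satisfy every constraint of the query, so the pattern matches.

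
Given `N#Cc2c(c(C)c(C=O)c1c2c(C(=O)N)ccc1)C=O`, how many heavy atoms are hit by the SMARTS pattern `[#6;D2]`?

6

Check the 20 heavy atoms by environment: 7× c (aromatic, D3) → no; 3× c (aromatic, D2) → match; 3× C (D2) → match; 3× O (D1) → no; 2× N (D1) → no; 1× C (D3) → no; 1× C (D1) → no.
Summing the matching environments: 3 + 3 = 6 matching atoms.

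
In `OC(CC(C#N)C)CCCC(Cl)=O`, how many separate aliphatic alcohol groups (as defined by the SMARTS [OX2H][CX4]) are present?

[OX2H][CX4] is the SMARTS for an aliphatic alcohol: a hydroxyl oxygen bound to an sp3 (X4) carbon.
Exactly one fragment in the molecule meets all constraints, giving 1 match.

1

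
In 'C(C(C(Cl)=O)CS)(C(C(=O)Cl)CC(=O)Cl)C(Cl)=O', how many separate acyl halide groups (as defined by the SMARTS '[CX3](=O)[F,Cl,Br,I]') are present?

4

[CX3](=O)[F,Cl,Br,I] is the SMARTS for an acyl halide: a carbonyl carbon bonded to a halogen.
The molecule carries 4 separate instances of an acyl chloride (-C(=O)Cl) meeting every constraint; each maps to a distinct set of atoms, giving 4 matches.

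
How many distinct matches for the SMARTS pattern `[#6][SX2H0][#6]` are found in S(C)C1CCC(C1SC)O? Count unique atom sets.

[#6][SX2H0][#6] is the SMARTS for a thioether: an aliphatic sulfur bridging two carbons with no H on the sulfur.
The molecule carries 2 separate instances of a methylthio ether (-SCH3) meeting every constraint; each maps to a distinct set of atoms, giving 2 matches.

2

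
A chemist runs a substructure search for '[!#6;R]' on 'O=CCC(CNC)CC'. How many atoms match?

0

The query [!#6;R] means: non-carbon atom that is part of a ring.
Check the 9 heavy atoms by environment: 7× C (acyclic) → no; 1× O (acyclic) → no; 1× N (acyclic) → no.
No environment satisfies the query, so 0 matching atoms.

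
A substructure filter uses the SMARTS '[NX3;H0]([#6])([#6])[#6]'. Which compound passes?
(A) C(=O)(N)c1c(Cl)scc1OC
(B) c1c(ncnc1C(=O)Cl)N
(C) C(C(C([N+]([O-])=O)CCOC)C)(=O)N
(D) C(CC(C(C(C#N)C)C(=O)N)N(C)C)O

[NX3;H0]([#6])([#6])[#6] describes a trivalent nitrogen with no H, bonded to three carbons (a tertiary amine).
(A) has a primary amide (-C(=O)NH2) but the amide nitrogen has H2 and only one carbon neighbour.
(B) has a primary amino group (-NH2) but the nitrogen has H2, not H0 with three carbons.
(C) has a primary amide (-C(=O)NH2) but the amide nitrogen has H2 and only one carbon neighbour.
(D) contains a dimethylamino group (-N(CH3)2), which satisfies every atom and bond constraint.
So the answer is (D).

D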